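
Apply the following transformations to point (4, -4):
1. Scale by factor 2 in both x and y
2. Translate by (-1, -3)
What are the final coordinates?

Step 1: Scale (4, -4) by 2 → (8, -8)
Step 2: Translate by (-1, -3) → (7, -11)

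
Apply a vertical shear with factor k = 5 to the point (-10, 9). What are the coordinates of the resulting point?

Shear matrix for vertical shear with factor k = 5:
[[1, 0], [5, 1]]
Result: (-10, 9) → (-10, -41)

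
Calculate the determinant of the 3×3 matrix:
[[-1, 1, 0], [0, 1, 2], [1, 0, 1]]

Expansion along first row:
det = -1·det([[1,2],[0,1]]) - 1·det([[0,2],[1,1]]) + 0·det([[0,1],[1,0]])
    = -1·(1·1 - 2·0) - 1·(0·1 - 2·1) + 0·(0·0 - 1·1)
    = -1·1 - 1·-2 + 0·-1
    = -1 + 2 + 0 = 1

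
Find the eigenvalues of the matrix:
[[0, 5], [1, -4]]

Characteristic equation: det(A - λI) = 0
λ² - (trace)λ + (det) = 0
trace = 0 + -4 = -4, det = (0)(-4) - (5)(1) = -5
λ² - (-4)λ + (-5) = 0
λ = (-4 ± √((-4)² - 4·(-5))) / 2 = (-4 ± √36) / 2
Solving: λ = -5, 1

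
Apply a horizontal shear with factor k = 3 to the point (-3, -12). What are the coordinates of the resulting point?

Shear matrix for horizontal shear with factor k = 3:
[[1, 3], [0, 1]]
Result: (-3, -12) → (-39, -12)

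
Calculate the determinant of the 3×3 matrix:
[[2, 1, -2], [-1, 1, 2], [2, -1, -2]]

Expansion along first row:
det = 2·det([[1,2],[-1,-2]]) - 1·det([[-1,2],[2,-2]]) + -2·det([[-1,1],[2,-1]])
    = 2·(1·-2 - 2·-1) - 1·(-1·-2 - 2·2) + -2·(-1·-1 - 1·2)
    = 2·0 - 1·-2 + -2·-1
    = 0 + 2 + 2 = 4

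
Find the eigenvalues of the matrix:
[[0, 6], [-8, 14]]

Characteristic equation: det(A - λI) = 0
λ² - (trace)λ + (det) = 0
trace = 0 + 14 = 14, det = (0)(14) - (6)(-8) = 48
λ² - (14)λ + (48) = 0
λ = (14 ± √((14)² - 4·(48))) / 2 = (14 ± √4) / 2
Solving: λ = 6, 8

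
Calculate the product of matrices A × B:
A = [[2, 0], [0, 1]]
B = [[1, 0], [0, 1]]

Matrix multiplication:
C[0][0] = 2×1 + 0×0 = 2
C[0][1] = 2×0 + 0×1 = 0
C[1][0] = 0×1 + 1×0 = 0
C[1][1] = 0×0 + 1×1 = 1
Result: [[2, 0], [0, 1]]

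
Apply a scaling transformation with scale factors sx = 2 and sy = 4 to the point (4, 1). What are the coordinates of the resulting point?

Scaling matrix:
[[2, 0], [0, 4]]
Result: (4 × 2, 1 × 4) = (8, 4)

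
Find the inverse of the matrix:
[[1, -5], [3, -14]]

For [[a,b],[c,d]], inverse = (1/det)·[[d,-b],[-c,a]]
det = (1)(-14) - (-5)(3) = -14 - -15 = 1
Inverse = [[-14, 5], [-3, 1]]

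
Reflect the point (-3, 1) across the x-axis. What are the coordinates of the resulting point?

Reflection across x-axis: (-3, 1) → (-3, -1)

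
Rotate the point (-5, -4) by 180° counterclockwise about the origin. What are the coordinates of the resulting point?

Rotation matrix for 180°: [[cos 180°, -sin 180°], [sin 180°, cos 180°]] = [[-1, 0], [0, -1]]
[[-1, 0], [0, -1]] × [-5, -4]ᵀ = [5, 4]ᵀ
Result: (5, 4)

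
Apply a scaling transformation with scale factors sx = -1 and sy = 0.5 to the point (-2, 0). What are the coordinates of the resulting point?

Scaling matrix:
[[-1, 0], [0, 0.50]]
Result: (-2 × -1, 0 × 0.5) = (2, 0)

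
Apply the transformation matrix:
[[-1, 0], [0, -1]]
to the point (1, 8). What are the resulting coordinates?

Matrix multiplication:
[[-1, 0], [0, -1]] × [1, 8]ᵀ
= [(-1)(1) + (0)(8), (0)(1) + (-1)(8)]ᵀ
= [-1, -8]ᵀ
Result: (-1, -8)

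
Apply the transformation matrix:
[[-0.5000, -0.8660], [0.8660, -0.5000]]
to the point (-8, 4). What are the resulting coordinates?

Matrix multiplication:
[[-0.5000, -0.8660], [0.8660, -0.5000]] × [-8, 4]ᵀ
= [(-0.5000)(-8) + (-0.8660)(4), (0.8660)(-8) + (-0.5000)(4)]ᵀ
= [0.5360, -8.9280]ᵀ
Result: (0.5360, -8.9280)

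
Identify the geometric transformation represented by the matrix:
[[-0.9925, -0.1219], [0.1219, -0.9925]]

This matrix represents: rotation by 173° counterclockwise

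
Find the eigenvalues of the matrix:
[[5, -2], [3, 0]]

Characteristic equation: det(A - λI) = 0
λ² - (trace)λ + (det) = 0
trace = 5 + 0 = 5, det = (5)(0) - (-2)(3) = 6
λ² - (5)λ + (6) = 0
λ = (5 ± √((5)² - 4·(6))) / 2 = (5 ± √1) / 2
Solving: λ = 2, 3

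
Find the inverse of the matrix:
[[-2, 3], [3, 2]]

For [[a,b],[c,d]], inverse = (1/det)·[[d,-b],[-c,a]]
det = (-2)(2) - (3)(3) = -4 - 9 = -13
Inverse = (1/-13)·[[2, -3], [-3, -2]]
= [[-2/13, 3/13], [3/13, 2/13]]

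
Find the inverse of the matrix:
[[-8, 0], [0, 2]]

For [[a,b],[c,d]], inverse = (1/det)·[[d,-b],[-c,a]]
det = (-8)(2) - (0)(0) = -16 - 0 = -16
Inverse = (1/-16)·[[2, 0], [0, -8]]
= [[-1/8, 0], [0, 1/2]]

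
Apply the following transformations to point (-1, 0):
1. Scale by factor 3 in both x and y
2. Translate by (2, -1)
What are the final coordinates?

Step 1: Scale (-1, 0) by 3 → (-3, 0)
Step 2: Translate by (2, -1) → (-1, -1)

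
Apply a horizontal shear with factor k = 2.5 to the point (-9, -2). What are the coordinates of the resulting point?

Shear matrix for horizontal shear with factor k = 2.5:
[[1, 2.50], [0, 1]]
Result: (-9, -2) → (-14, -2)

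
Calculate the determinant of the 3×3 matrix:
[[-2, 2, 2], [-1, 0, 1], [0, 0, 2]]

Expansion along first row:
det = -2·det([[0,1],[0,2]]) - 2·det([[-1,1],[0,2]]) + 2·det([[-1,0],[0,0]])
    = -2·(0·2 - 1·0) - 2·(-1·2 - 1·0) + 2·(-1·0 - 0·0)
    = -2·0 - 2·-2 + 2·0
    = 0 + 4 + 0 = 4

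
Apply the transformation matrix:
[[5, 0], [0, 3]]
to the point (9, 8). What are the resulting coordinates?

Matrix multiplication:
[[5, 0], [0, 3]] × [9, 8]ᵀ
= [(5)(9) + (0)(8), (0)(9) + (3)(8)]ᵀ
= [45, 24]ᵀ
Result: (45, 24)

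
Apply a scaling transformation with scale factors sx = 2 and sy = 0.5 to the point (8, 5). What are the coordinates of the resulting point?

Scaling matrix:
[[2, 0], [0, 0.50]]
Result: (8 × 2, 5 × 0.5) = (16, 2.5)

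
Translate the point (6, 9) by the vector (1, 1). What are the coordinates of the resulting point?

Translation by (1, 1) (homogeneous matrix [[1, 0, 1], [0, 1, 1], [0, 0, 1]]):
x' = 6 + 1 = 7
y' = 9 + 1 = 10
Result: (7, 10)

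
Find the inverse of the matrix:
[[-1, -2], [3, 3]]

For [[a,b],[c,d]], inverse = (1/det)·[[d,-b],[-c,a]]
det = (-1)(3) - (-2)(3) = -3 - -6 = 3
Inverse = (1/3)·[[3, 2], [-3, -1]]
= [[1, 2/3], [-1, -1/3]]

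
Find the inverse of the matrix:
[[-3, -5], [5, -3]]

For [[a,b],[c,d]], inverse = (1/det)·[[d,-b],[-c,a]]
det = (-3)(-3) - (-5)(5) = 9 - -25 = 34
Inverse = (1/34)·[[-3, 5], [-5, -3]]
= [[-3/34, 5/34], [-5/34, -3/34]]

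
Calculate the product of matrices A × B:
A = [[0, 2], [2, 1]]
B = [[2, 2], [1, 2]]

Matrix multiplication:
C[0][0] = 0×2 + 2×1 = 2
C[0][1] = 0×2 + 2×2 = 4
C[1][0] = 2×2 + 1×1 = 5
C[1][1] = 2×2 + 1×2 = 6
Result: [[2, 4], [5, 6]]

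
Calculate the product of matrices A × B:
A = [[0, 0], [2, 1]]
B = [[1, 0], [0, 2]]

Matrix multiplication:
C[0][0] = 0×1 + 0×0 = 0
C[0][1] = 0×0 + 0×2 = 0
C[1][0] = 2×1 + 1×0 = 2
C[1][1] = 2×0 + 1×2 = 2
Result: [[0, 0], [2, 2]]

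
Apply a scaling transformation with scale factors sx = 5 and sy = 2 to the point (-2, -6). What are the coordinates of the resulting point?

Scaling matrix:
[[5, 0], [0, 2]]
Result: (-2 × 5, -6 × 2) = (-10, -12)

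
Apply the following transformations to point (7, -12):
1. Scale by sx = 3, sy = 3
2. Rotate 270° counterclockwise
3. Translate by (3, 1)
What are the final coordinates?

Step 1: Scale → (21, -36)
Step 2: Rotate 270° → (-36, -21)
Step 3: Translate → (-33, -20)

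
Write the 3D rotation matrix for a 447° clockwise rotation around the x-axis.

Rotation matrix for clockwise 447° around x-axis:
A clockwise rotation by 447° is a counterclockwise rotation by -447°.
cos(-447°) = 0.0523, sin(-447°) = -0.9986
Result: [[1, 0, 0], [0, 0.0523, 0.9986], [0, -0.9986, 0.0523]]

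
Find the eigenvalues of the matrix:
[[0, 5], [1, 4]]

Characteristic equation: det(A - λI) = 0
λ² - (trace)λ + (det) = 0
trace = 0 + 4 = 4, det = (0)(4) - (5)(1) = -5
λ² - (4)λ + (-5) = 0
λ = (4 ± √((4)² - 4·(-5))) / 2 = (4 ± √36) / 2
Solving: λ = -1, 5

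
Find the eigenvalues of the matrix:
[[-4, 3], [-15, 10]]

Characteristic equation: det(A - λI) = 0
λ² - (trace)λ + (det) = 0
trace = -4 + 10 = 6, det = (-4)(10) - (3)(-15) = 5
λ² - (6)λ + (5) = 0
λ = (6 ± √((6)² - 4·(5))) / 2 = (6 ± √16) / 2
Solving: λ = 1, 5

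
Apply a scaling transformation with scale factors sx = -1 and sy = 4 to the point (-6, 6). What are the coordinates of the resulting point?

Scaling matrix:
[[-1, 0], [0, 4]]
Result: (-6 × -1, 6 × 4) = (6, 24)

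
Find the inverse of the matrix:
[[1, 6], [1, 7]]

For [[a,b],[c,d]], inverse = (1/det)·[[d,-b],[-c,a]]
det = (1)(7) - (6)(1) = 7 - 6 = 1
Inverse = [[7, -6], [-1, 1]]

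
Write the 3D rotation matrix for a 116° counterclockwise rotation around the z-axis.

Rotation matrix for counterclockwise 116° around z-axis:
cos(116°) = -0.4384, sin(116°) = 0.8988
Result: [[-0.4384, -0.8988, 0], [0.8988, -0.4384, 0], [0, 0, 1]]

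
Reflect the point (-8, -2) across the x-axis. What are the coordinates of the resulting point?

Reflection across x-axis: (-8, -2) → (-8, 2)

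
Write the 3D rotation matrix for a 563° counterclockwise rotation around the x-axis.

Rotation matrix for counterclockwise 563° around x-axis:
cos(563°) = -0.9205, sin(563°) = -0.3907
Result: [[1, 0, 0], [0, -0.9205, 0.3907], [0, -0.3907, -0.9205]]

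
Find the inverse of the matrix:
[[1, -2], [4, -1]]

For [[a,b],[c,d]], inverse = (1/det)·[[d,-b],[-c,a]]
det = (1)(-1) - (-2)(4) = -1 - -8 = 7
Inverse = (1/7)·[[-1, 2], [-4, 1]]
= [[-1/7, 2/7], [-4/7, 1/7]]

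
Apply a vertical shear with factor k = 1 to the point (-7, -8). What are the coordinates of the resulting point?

Shear matrix for vertical shear with factor k = 1:
[[1, 0], [1, 1]]
Result: (-7, -8) → (-7, -15)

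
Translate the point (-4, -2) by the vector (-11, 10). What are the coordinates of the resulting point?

Translation by (-11, 10) (homogeneous matrix [[1, 0, -11], [0, 1, 10], [0, 0, 1]]):
x' = -4 + -11 = -15
y' = -2 + 10 = 8
Result: (-15, 8)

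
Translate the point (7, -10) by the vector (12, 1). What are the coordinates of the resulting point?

Translation by (12, 1) (homogeneous matrix [[1, 0, 12], [0, 1, 1], [0, 0, 1]]):
x' = 7 + 12 = 19
y' = -10 + 1 = -9
Result: (19, -9)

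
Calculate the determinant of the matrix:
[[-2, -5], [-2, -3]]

For a 2×2 matrix [[a, b], [c, d]], det = ad - bc
det = (-2)(-3) - (-5)(-2) = 6 - 10 = -4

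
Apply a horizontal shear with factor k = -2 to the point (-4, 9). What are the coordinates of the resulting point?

Shear matrix for horizontal shear with factor k = -2:
[[1, -2], [0, 1]]
Result: (-4, 9) → (-22, 9)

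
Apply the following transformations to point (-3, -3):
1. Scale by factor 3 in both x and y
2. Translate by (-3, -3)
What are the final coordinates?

Step 1: Scale (-3, -3) by 3 → (-9, -9)
Step 2: Translate by (-3, -3) → (-12, -12)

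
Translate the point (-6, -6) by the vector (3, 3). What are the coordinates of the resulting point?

Translation by (3, 3) (homogeneous matrix [[1, 0, 3], [0, 1, 3], [0, 0, 1]]):
x' = -6 + 3 = -3
y' = -6 + 3 = -3
Result: (-3, -3)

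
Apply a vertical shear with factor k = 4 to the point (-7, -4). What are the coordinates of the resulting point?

Shear matrix for vertical shear with factor k = 4:
[[1, 0], [4, 1]]
Result: (-7, -4) → (-7, -32)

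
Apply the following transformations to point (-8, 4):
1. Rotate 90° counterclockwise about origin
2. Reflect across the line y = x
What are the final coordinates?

Step 1: Rotate 90° → (-4, -8)
Step 2: Reflect across line y = x → (-8, -4)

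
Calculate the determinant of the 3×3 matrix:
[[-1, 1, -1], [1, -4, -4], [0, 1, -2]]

Expansion along first row:
det = -1·det([[-4,-4],[1,-2]]) - 1·det([[1,-4],[0,-2]]) + -1·det([[1,-4],[0,1]])
    = -1·(-4·-2 - -4·1) - 1·(1·-2 - -4·0) + -1·(1·1 - -4·0)
    = -1·12 - 1·-2 + -1·1
    = -12 + 2 + -1 = -11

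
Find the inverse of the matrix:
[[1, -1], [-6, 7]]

For [[a,b],[c,d]], inverse = (1/det)·[[d,-b],[-c,a]]
det = (1)(7) - (-1)(-6) = 7 - 6 = 1
Inverse = [[7, 1], [6, 1]]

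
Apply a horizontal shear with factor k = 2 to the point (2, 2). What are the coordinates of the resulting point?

Shear matrix for horizontal shear with factor k = 2:
[[1, 2], [0, 1]]
Result: (2, 2) → (6, 2)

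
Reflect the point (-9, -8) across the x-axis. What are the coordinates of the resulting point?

Reflection across x-axis: (-9, -8) → (-9, 8)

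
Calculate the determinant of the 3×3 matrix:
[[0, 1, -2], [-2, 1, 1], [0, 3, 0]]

Expansion along first row:
det = 0·det([[1,1],[3,0]]) - 1·det([[-2,1],[0,0]]) + -2·det([[-2,1],[0,3]])
    = 0·(1·0 - 1·3) - 1·(-2·0 - 1·0) + -2·(-2·3 - 1·0)
    = 0·-3 - 1·0 + -2·-6
    = 0 + 0 + 12 = 12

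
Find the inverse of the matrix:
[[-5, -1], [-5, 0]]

For [[a,b],[c,d]], inverse = (1/det)·[[d,-b],[-c,a]]
det = (-5)(0) - (-1)(-5) = 0 - 5 = -5
Inverse = (1/-5)·[[0, 1], [5, -5]]
= [[0, -1/5], [-1, 1]]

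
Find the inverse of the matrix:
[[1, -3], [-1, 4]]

For [[a,b],[c,d]], inverse = (1/det)·[[d,-b],[-c,a]]
det = (1)(4) - (-3)(-1) = 4 - 3 = 1
Inverse = [[4, 3], [1, 1]]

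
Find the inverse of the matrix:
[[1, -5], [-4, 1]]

For [[a,b],[c,d]], inverse = (1/det)·[[d,-b],[-c,a]]
det = (1)(1) - (-5)(-4) = 1 - 20 = -19
Inverse = (1/-19)·[[1, 5], [4, 1]]
= [[-1/19, -5/19], [-4/19, -1/19]]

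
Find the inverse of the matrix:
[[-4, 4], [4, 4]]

For [[a,b],[c,d]], inverse = (1/det)·[[d,-b],[-c,a]]
det = (-4)(4) - (4)(4) = -16 - 16 = -32
Inverse = (1/-32)·[[4, -4], [-4, -4]]
= [[-1/8, 1/8], [1/8, 1/8]]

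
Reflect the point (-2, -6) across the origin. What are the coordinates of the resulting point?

Reflection across origin: (-2, -6) → (2, 6)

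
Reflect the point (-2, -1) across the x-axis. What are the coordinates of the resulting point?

Reflection across x-axis: (-2, -1) → (-2, 1)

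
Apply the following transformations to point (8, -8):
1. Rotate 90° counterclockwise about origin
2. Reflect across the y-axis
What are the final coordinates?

Step 1: Rotate 90° → (8, 8)
Step 2: Reflect across y-axis → (-8, 8)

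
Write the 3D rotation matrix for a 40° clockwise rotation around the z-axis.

Rotation matrix for clockwise 40° around z-axis:
A clockwise rotation by 40° is a counterclockwise rotation by -40°.
cos(-40°) = 0.7660, sin(-40°) = -0.6428
Result: [[0.7660, 0.6428, 0], [-0.6428, 0.7660, 0], [0, 0, 1]]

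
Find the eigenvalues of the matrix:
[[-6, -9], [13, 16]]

Characteristic equation: det(A - λI) = 0
λ² - (trace)λ + (det) = 0
trace = -6 + 16 = 10, det = (-6)(16) - (-9)(13) = 21
λ² - (10)λ + (21) = 0
λ = (10 ± √((10)² - 4·(21))) / 2 = (10 ± √16) / 2
Solving: λ = 3, 7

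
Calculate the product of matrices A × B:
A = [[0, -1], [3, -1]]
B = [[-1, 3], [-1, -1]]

Matrix multiplication:
C[0][0] = 0×-1 + -1×-1 = 1
C[0][1] = 0×3 + -1×-1 = 1
C[1][0] = 3×-1 + -1×-1 = -2
C[1][1] = 3×3 + -1×-1 = 10
Result: [[1, 1], [-2, 10]]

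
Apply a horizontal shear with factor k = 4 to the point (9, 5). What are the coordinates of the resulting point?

Shear matrix for horizontal shear with factor k = 4:
[[1, 4], [0, 1]]
Result: (9, 5) → (29, 5)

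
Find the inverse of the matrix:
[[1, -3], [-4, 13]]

For [[a,b],[c,d]], inverse = (1/det)·[[d,-b],[-c,a]]
det = (1)(13) - (-3)(-4) = 13 - 12 = 1
Inverse = [[13, 3], [4, 1]]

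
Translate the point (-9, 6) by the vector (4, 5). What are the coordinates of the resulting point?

Translation by (4, 5) (homogeneous matrix [[1, 0, 4], [0, 1, 5], [0, 0, 1]]):
x' = -9 + 4 = -5
y' = 6 + 5 = 11
Result: (-5, 11)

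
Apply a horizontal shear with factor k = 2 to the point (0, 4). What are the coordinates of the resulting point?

Shear matrix for horizontal shear with factor k = 2:
[[1, 2], [0, 1]]
Result: (0, 4) → (8, 4)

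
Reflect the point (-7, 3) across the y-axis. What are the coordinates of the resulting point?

Reflection across y-axis: (-7, 3) → (7, 3)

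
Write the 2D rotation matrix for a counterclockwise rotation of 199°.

Rotation matrix formula: [[cos θ, -sin θ], [sin θ, cos θ]]
For θ = 199°:
cos(199°) = -0.9455
sin(199°) = -0.3256
Result: [[-0.9455, 0.3256], [-0.3256, -0.9455]]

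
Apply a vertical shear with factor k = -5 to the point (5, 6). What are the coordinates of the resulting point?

Shear matrix for vertical shear with factor k = -5:
[[1, 0], [-5, 1]]
Result: (5, 6) → (5, -19)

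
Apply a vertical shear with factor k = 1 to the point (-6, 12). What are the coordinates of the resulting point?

Shear matrix for vertical shear with factor k = 1:
[[1, 0], [1, 1]]
Result: (-6, 12) → (-6, 6)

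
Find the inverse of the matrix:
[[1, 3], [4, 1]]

For [[a,b],[c,d]], inverse = (1/det)·[[d,-b],[-c,a]]
det = (1)(1) - (3)(4) = 1 - 12 = -11
Inverse = (1/-11)·[[1, -3], [-4, 1]]
= [[-1/11, 3/11], [4/11, -1/11]]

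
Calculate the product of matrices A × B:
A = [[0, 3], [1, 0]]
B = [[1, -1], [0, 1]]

Matrix multiplication:
C[0][0] = 0×1 + 3×0 = 0
C[0][1] = 0×-1 + 3×1 = 3
C[1][0] = 1×1 + 0×0 = 1
C[1][1] = 1×-1 + 0×1 = -1
Result: [[0, 3], [1, -1]]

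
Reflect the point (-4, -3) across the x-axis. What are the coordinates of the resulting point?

Reflection across x-axis: (-4, -3) → (-4, 3)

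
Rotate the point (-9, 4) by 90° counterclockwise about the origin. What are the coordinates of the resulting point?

Rotation matrix for 90°: [[cos 90°, -sin 90°], [sin 90°, cos 90°]] = [[0, -1], [1, 0]]
[[0, -1], [1, 0]] × [-9, 4]ᵀ = [-4, -9]ᵀ
Result: (-4, -9)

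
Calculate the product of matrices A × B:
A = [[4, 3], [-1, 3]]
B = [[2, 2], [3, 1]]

Matrix multiplication:
C[0][0] = 4×2 + 3×3 = 17
C[0][1] = 4×2 + 3×1 = 11
C[1][0] = -1×2 + 3×3 = 7
C[1][1] = -1×2 + 3×1 = 1
Result: [[17, 11], [7, 1]]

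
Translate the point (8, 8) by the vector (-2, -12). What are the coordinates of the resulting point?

Translation by (-2, -12) (homogeneous matrix [[1, 0, -2], [0, 1, -12], [0, 0, 1]]):
x' = 8 + -2 = 6
y' = 8 + -12 = -4
Result: (6, -4)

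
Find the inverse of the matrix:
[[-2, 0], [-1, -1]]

For [[a,b],[c,d]], inverse = (1/det)·[[d,-b],[-c,a]]
det = (-2)(-1) - (0)(-1) = 2 - 0 = 2
Inverse = (1/2)·[[-1, 0], [1, -2]]
= [[-1/2, 0], [1/2, -1]]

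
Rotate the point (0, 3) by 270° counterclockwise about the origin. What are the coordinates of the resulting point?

Rotation matrix for 270°: [[cos 270°, -sin 270°], [sin 270°, cos 270°]] = [[0, 1], [-1, 0]]
[[0, 1], [-1, 0]] × [0, 3]ᵀ = [3, 0]ᵀ
Result: (3, 0)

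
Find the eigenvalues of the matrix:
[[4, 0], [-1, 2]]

Characteristic equation: det(A - λI) = 0
λ² - (trace)λ + (det) = 0
trace = 4 + 2 = 6, det = (4)(2) - (0)(-1) = 8
λ² - (6)λ + (8) = 0
λ = (6 ± √((6)² - 4·(8))) / 2 = (6 ± √4) / 2
Solving: λ = 2, 4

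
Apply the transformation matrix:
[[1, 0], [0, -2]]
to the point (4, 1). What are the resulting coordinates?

Matrix multiplication:
[[1, 0], [0, -2]] × [4, 1]ᵀ
= [(1)(4) + (0)(1), (0)(4) + (-2)(1)]ᵀ
= [4, -2]ᵀ
Result: (4, -2)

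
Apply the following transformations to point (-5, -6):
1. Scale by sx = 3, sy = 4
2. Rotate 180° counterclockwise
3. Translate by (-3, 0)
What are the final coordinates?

Step 1: Scale → (-15, -24)
Step 2: Rotate 180° → (15, 24)
Step 3: Translate → (12, 24)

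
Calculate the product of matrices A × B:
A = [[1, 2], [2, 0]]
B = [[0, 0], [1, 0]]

Matrix multiplication:
C[0][0] = 1×0 + 2×1 = 2
C[0][1] = 1×0 + 2×0 = 0
C[1][0] = 2×0 + 0×1 = 0
C[1][1] = 2×0 + 0×0 = 0
Result: [[2, 0], [0, 0]]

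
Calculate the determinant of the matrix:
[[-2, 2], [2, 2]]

For a 2×2 matrix [[a, b], [c, d]], det = ad - bc
det = (-2)(2) - (2)(2) = -4 - 4 = -8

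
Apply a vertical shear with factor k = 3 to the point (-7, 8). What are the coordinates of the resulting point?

Shear matrix for vertical shear with factor k = 3:
[[1, 0], [3, 1]]
Result: (-7, 8) → (-7, -13)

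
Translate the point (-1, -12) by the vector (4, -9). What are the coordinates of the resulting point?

Translation by (4, -9) (homogeneous matrix [[1, 0, 4], [0, 1, -9], [0, 0, 1]]):
x' = -1 + 4 = 3
y' = -12 + -9 = -21
Result: (3, -21)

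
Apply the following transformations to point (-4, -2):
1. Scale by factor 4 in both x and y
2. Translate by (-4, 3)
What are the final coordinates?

Step 1: Scale (-4, -2) by 4 → (-16, -8)
Step 2: Translate by (-4, 3) → (-20, -5)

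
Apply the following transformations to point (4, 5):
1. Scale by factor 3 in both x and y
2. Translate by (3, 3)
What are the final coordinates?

Step 1: Scale (4, 5) by 3 → (12, 15)
Step 2: Translate by (3, 3) → (15, 18)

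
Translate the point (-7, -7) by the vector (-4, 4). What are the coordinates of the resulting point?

Translation by (-4, 4) (homogeneous matrix [[1, 0, -4], [0, 1, 4], [0, 0, 1]]):
x' = -7 + -4 = -11
y' = -7 + 4 = -3
Result: (-11, -3)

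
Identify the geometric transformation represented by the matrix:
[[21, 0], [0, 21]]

This matrix represents: uniform scaling by factor 21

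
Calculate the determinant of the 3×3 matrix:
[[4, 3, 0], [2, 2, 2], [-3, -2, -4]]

Expansion along first row:
det = 4·det([[2,2],[-2,-4]]) - 3·det([[2,2],[-3,-4]]) + 0·det([[2,2],[-3,-2]])
    = 4·(2·-4 - 2·-2) - 3·(2·-4 - 2·-3) + 0·(2·-2 - 2·-3)
    = 4·-4 - 3·-2 + 0·2
    = -16 + 6 + 0 = -10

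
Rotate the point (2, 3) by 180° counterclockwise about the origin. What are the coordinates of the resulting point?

Rotation matrix for 180°: [[cos 180°, -sin 180°], [sin 180°, cos 180°]] = [[-1, 0], [0, -1]]
[[-1, 0], [0, -1]] × [2, 3]ᵀ = [-2, -3]ᵀ
Result: (-2, -3)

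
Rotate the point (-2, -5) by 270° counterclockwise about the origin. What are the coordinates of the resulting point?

Rotation matrix for 270°: [[cos 270°, -sin 270°], [sin 270°, cos 270°]] = [[0, 1], [-1, 0]]
[[0, 1], [-1, 0]] × [-2, -5]ᵀ = [-5, 2]ᵀ
Result: (-5, 2)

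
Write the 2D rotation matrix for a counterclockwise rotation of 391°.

Rotation matrix formula: [[cos θ, -sin θ], [sin θ, cos θ]]
For θ = 391°:
cos(391°) = 0.8572
sin(391°) = 0.5150
Result: [[0.8572, -0.5150], [0.5150, 0.8572]]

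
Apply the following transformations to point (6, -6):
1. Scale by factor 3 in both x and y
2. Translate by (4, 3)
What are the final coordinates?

Step 1: Scale (6, -6) by 3 → (18, -18)
Step 2: Translate by (4, 3) → (22, -15)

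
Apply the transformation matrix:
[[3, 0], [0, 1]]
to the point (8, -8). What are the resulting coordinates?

Matrix multiplication:
[[3, 0], [0, 1]] × [8, -8]ᵀ
= [(3)(8) + (0)(-8), (0)(8) + (1)(-8)]ᵀ
= [24, -8]ᵀ
Result: (24, -8)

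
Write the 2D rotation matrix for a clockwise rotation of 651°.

Rotation matrix formula: [[cos θ, -sin θ], [sin θ, cos θ]]
A clockwise rotation by 651° is equivalent to a counterclockwise rotation by -651°.
For θ = -651°:
cos(-651°) = 0.3584
sin(-651°) = 0.9336
Result: [[0.3584, -0.9336], [0.9336, 0.3584]]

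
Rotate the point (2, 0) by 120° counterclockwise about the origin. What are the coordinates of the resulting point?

Rotation matrix for 120°: [[cos 120°, -sin 120°], [sin 120°, cos 120°]] ≈ [[-0.500000, -0.866025], [0.866025, -0.500000]]
[[-0.500000, -0.866025], [0.866025, -0.500000]] × [2, 0]ᵀ ≈ [-1, 1.7321]ᵀ
Result: (-1, 1.7321)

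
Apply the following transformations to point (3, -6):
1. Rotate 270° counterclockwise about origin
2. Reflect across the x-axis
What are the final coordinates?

Step 1: Rotate 270° → (-6, -3)
Step 2: Reflect across x-axis → (-6, 3)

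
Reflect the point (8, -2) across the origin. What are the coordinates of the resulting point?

Reflection across origin: (8, -2) → (-8, 2)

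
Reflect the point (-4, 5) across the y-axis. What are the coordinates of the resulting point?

Reflection across y-axis: (-4, 5) → (4, 5)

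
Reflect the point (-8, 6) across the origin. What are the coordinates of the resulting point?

Reflection across origin: (-8, 6) → (8, -6)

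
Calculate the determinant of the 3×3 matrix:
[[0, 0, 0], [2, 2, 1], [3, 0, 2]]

Expansion along first row:
det = 0·det([[2,1],[0,2]]) - 0·det([[2,1],[3,2]]) + 0·det([[2,2],[3,0]])
    = 0·(2·2 - 1·0) - 0·(2·2 - 1·3) + 0·(2·0 - 2·3)
    = 0·4 - 0·1 + 0·-6
    = 0 + 0 + 0 = 0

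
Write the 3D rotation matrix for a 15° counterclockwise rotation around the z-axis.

Rotation matrix for counterclockwise 15° around z-axis:
cos(15°) = 0.9659, sin(15°) = 0.2588
Result: [[0.9659, -0.2588, 0], [0.2588, 0.9659, 0], [0, 0, 1]]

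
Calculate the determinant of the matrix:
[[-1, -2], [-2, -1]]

For a 2×2 matrix [[a, b], [c, d]], det = ad - bc
det = (-1)(-1) - (-2)(-2) = 1 - 4 = -3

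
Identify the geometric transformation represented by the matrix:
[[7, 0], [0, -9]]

This matrix represents: non-uniform scaling by sx = 7, sy = -9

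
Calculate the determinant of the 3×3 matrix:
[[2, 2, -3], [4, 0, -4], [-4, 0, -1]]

Expansion along first row:
det = 2·det([[0,-4],[0,-1]]) - 2·det([[4,-4],[-4,-1]]) + -3·det([[4,0],[-4,0]])
    = 2·(0·-1 - -4·0) - 2·(4·-1 - -4·-4) + -3·(4·0 - 0·-4)
    = 2·0 - 2·-20 + -3·0
    = 0 + 40 + 0 = 40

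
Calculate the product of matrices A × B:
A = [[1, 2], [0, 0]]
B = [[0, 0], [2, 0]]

Matrix multiplication:
C[0][0] = 1×0 + 2×2 = 4
C[0][1] = 1×0 + 2×0 = 0
C[1][0] = 0×0 + 0×2 = 0
C[1][1] = 0×0 + 0×0 = 0
Result: [[4, 0], [0, 0]]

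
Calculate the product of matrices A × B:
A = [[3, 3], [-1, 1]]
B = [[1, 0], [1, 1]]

Matrix multiplication:
C[0][0] = 3×1 + 3×1 = 6
C[0][1] = 3×0 + 3×1 = 3
C[1][0] = -1×1 + 1×1 = 0
C[1][1] = -1×0 + 1×1 = 1
Result: [[6, 3], [0, 1]]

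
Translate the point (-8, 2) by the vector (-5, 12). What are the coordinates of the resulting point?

Translation by (-5, 12) (homogeneous matrix [[1, 0, -5], [0, 1, 12], [0, 0, 1]]):
x' = -8 + -5 = -13
y' = 2 + 12 = 14
Result: (-13, 14)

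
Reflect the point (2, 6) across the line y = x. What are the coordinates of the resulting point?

Reflection across line y = x: (2, 6) → (6, 2)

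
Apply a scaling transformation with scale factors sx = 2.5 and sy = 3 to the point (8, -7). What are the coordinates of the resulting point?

Scaling matrix:
[[2.50, 0], [0, 3]]
Result: (8 × 2.5, -7 × 3) = (20, -21)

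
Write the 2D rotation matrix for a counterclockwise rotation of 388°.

Rotation matrix formula: [[cos θ, -sin θ], [sin θ, cos θ]]
For θ = 388°:
cos(388°) = 0.8829
sin(388°) = 0.4695
Result: [[0.8829, -0.4695], [0.4695, 0.8829]]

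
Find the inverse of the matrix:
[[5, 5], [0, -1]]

For [[a,b],[c,d]], inverse = (1/det)·[[d,-b],[-c,a]]
det = (5)(-1) - (5)(0) = -5 - 0 = -5
Inverse = (1/-5)·[[-1, -5], [0, 5]]
= [[1/5, 1], [0, -1]]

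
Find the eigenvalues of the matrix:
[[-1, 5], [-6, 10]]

Characteristic equation: det(A - λI) = 0
λ² - (trace)λ + (det) = 0
trace = -1 + 10 = 9, det = (-1)(10) - (5)(-6) = 20
λ² - (9)λ + (20) = 0
λ = (9 ± √((9)² - 4·(20))) / 2 = (9 ± √1) / 2
Solving: λ = 4, 5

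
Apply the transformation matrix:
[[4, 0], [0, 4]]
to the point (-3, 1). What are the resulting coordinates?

Matrix multiplication:
[[4, 0], [0, 4]] × [-3, 1]ᵀ
= [(4)(-3) + (0)(1), (0)(-3) + (4)(1)]ᵀ
= [-12, 4]ᵀ
Result: (-12, 4)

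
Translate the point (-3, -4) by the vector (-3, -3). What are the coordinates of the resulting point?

Translation by (-3, -3) (homogeneous matrix [[1, 0, -3], [0, 1, -3], [0, 0, 1]]):
x' = -3 + -3 = -6
y' = -4 + -3 = -7
Result: (-6, -7)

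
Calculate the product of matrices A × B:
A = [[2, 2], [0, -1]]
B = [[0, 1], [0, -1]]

Matrix multiplication:
C[0][0] = 2×0 + 2×0 = 0
C[0][1] = 2×1 + 2×-1 = 0
C[1][0] = 0×0 + -1×0 = 0
C[1][1] = 0×1 + -1×-1 = 1
Result: [[0, 0], [0, 1]]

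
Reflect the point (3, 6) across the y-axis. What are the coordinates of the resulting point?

Reflection across y-axis: (3, 6) → (-3, 6)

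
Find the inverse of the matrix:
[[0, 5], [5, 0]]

For [[a,b],[c,d]], inverse = (1/det)·[[d,-b],[-c,a]]
det = (0)(0) - (5)(5) = 0 - 25 = -25
Inverse = (1/-25)·[[0, -5], [-5, 0]]
= [[0, 1/5], [1/5, 0]]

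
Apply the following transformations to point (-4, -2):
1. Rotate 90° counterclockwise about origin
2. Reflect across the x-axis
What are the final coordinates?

Step 1: Rotate 90° → (2, -4)
Step 2: Reflect across x-axis → (2, 4)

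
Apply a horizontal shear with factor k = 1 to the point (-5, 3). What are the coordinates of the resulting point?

Shear matrix for horizontal shear with factor k = 1:
[[1, 1], [0, 1]]
Result: (-5, 3) → (-2, 3)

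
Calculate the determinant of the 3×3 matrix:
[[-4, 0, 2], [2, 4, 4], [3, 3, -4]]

Expansion along first row:
det = -4·det([[4,4],[3,-4]]) - 0·det([[2,4],[3,-4]]) + 2·det([[2,4],[3,3]])
    = -4·(4·-4 - 4·3) - 0·(2·-4 - 4·3) + 2·(2·3 - 4·3)
    = -4·-28 - 0·-20 + 2·-6
    = 112 + 0 + -12 = 100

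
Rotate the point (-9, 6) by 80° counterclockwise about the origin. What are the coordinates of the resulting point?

Rotation matrix for 80°: [[cos 80°, -sin 80°], [sin 80°, cos 80°]] ≈ [[0.173648, -0.984808], [0.984808, 0.173648]]
[[0.173648, -0.984808], [0.984808, 0.173648]] × [-9, 6]ᵀ ≈ [-7.4717, -7.8214]ᵀ
Result: (-7.4717, -7.8214)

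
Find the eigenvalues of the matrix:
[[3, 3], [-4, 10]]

Characteristic equation: det(A - λI) = 0
λ² - (trace)λ + (det) = 0
trace = 3 + 10 = 13, det = (3)(10) - (3)(-4) = 42
λ² - (13)λ + (42) = 0
λ = (13 ± √((13)² - 4·(42))) / 2 = (13 ± √1) / 2
Solving: λ = 6, 7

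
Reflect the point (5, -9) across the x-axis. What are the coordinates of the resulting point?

Reflection across x-axis: (5, -9) → (5, 9)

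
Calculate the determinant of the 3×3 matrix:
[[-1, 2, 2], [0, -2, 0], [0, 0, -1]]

Expansion along first row:
det = -1·det([[-2,0],[0,-1]]) - 2·det([[0,0],[0,-1]]) + 2·det([[0,-2],[0,0]])
    = -1·(-2·-1 - 0·0) - 2·(0·-1 - 0·0) + 2·(0·0 - -2·0)
    = -1·2 - 2·0 + 2·0
    = -2 + 0 + 0 = -2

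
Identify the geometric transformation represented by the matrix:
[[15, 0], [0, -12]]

This matrix represents: non-uniform scaling by sx = 15, sy = -12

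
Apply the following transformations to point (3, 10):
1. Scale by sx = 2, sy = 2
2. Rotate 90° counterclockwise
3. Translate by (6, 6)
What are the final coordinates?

Step 1: Scale → (6, 20)
Step 2: Rotate 90° → (-20, 6)
Step 3: Translate → (-14, 12)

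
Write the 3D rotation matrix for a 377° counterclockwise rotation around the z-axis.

Rotation matrix for counterclockwise 377° around z-axis:
cos(377°) = 0.9563, sin(377°) = 0.2924
Result: [[0.9563, -0.2924, 0], [0.2924, 0.9563, 0], [0, 0, 1]]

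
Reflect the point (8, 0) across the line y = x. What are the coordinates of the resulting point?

Reflection across line y = x: (8, 0) → (0, 8)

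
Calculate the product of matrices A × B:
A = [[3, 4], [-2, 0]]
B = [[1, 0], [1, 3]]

Matrix multiplication:
C[0][0] = 3×1 + 4×1 = 7
C[0][1] = 3×0 + 4×3 = 12
C[1][0] = -2×1 + 0×1 = -2
C[1][1] = -2×0 + 0×3 = 0
Result: [[7, 12], [-2, 0]]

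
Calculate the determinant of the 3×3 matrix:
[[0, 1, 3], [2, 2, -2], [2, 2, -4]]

Expansion along first row:
det = 0·det([[2,-2],[2,-4]]) - 1·det([[2,-2],[2,-4]]) + 3·det([[2,2],[2,2]])
    = 0·(2·-4 - -2·2) - 1·(2·-4 - -2·2) + 3·(2·2 - 2·2)
    = 0·-4 - 1·-4 + 3·0
    = 0 + 4 + 0 = 4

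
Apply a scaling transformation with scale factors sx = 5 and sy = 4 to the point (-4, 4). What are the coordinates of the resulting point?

Scaling matrix:
[[5, 0], [0, 4]]
Result: (-4 × 5, 4 × 4) = (-20, 16)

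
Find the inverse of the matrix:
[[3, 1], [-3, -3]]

For [[a,b],[c,d]], inverse = (1/det)·[[d,-b],[-c,a]]
det = (3)(-3) - (1)(-3) = -9 - -3 = -6
Inverse = (1/-6)·[[-3, -1], [3, 3]]
= [[1/2, 1/6], [-1/2, -1/2]]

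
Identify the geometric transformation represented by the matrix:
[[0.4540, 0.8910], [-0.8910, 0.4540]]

This matrix represents: rotation by 297° counterclockwise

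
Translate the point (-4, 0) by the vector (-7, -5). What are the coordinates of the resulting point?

Translation by (-7, -5) (homogeneous matrix [[1, 0, -7], [0, 1, -5], [0, 0, 1]]):
x' = -4 + -7 = -11
y' = 0 + -5 = -5
Result: (-11, -5)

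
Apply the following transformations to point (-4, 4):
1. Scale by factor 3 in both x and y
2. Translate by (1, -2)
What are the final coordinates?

Step 1: Scale (-4, 4) by 3 → (-12, 12)
Step 2: Translate by (1, -2) → (-11, 10)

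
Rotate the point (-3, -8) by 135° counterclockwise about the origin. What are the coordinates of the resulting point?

Rotation matrix for 135°: [[cos 135°, -sin 135°], [sin 135°, cos 135°]] ≈ [[-0.707107, -0.707107], [0.707107, -0.707107]]
[[-0.707107, -0.707107], [0.707107, -0.707107]] × [-3, -8]ᵀ ≈ [7.7782, 3.5355]ᵀ
Result: (7.7782, 3.5355)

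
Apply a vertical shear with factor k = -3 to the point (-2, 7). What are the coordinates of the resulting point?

Shear matrix for vertical shear with factor k = -3:
[[1, 0], [-3, 1]]
Result: (-2, 7) → (-2, 13)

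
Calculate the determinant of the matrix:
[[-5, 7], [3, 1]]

For a 2×2 matrix [[a, b], [c, d]], det = ad - bc
det = (-5)(1) - (7)(3) = -5 - 21 = -26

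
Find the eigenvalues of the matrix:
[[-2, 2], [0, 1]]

Characteristic equation: det(A - λI) = 0
λ² - (trace)λ + (det) = 0
trace = -2 + 1 = -1, det = (-2)(1) - (2)(0) = -2
λ² - (-1)λ + (-2) = 0
λ = (-1 ± √((-1)² - 4·(-2))) / 2 = (-1 ± √9) / 2
Solving: λ = -2, 1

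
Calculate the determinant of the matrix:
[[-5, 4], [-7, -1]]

For a 2×2 matrix [[a, b], [c, d]], det = ad - bc
det = (-5)(-1) - (4)(-7) = 5 - -28 = 33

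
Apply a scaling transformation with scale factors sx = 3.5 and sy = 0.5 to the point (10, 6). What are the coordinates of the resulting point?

Scaling matrix:
[[3.50, 0], [0, 0.50]]
Result: (10 × 3.5, 6 × 0.5) = (35, 3)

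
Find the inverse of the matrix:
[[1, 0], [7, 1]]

For [[a,b],[c,d]], inverse = (1/det)·[[d,-b],[-c,a]]
det = (1)(1) - (0)(7) = 1 - 0 = 1
Inverse = [[1, 0], [-7, 1]]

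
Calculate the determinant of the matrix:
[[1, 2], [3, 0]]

For a 2×2 matrix [[a, b], [c, d]], det = ad - bc
det = (1)(0) - (2)(3) = 0 - 6 = -6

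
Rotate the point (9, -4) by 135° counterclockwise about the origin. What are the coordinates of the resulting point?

Rotation matrix for 135°: [[cos 135°, -sin 135°], [sin 135°, cos 135°]] ≈ [[-0.707107, -0.707107], [0.707107, -0.707107]]
[[-0.707107, -0.707107], [0.707107, -0.707107]] × [9, -4]ᵀ ≈ [-3.5355, 9.1924]ᵀ
Result: (-3.5355, 9.1924)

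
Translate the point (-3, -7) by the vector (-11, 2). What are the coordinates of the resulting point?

Translation by (-11, 2) (homogeneous matrix [[1, 0, -11], [0, 1, 2], [0, 0, 1]]):
x' = -3 + -11 = -14
y' = -7 + 2 = -5
Result: (-14, -5)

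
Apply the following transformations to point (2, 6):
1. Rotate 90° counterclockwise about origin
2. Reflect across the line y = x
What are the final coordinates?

Step 1: Rotate 90° → (-6, 2)
Step 2: Reflect across line y = x → (2, -6)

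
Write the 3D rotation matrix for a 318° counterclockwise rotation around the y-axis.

Rotation matrix for counterclockwise 318° around y-axis:
cos(318°) = 0.7431, sin(318°) = -0.6691
Result: [[0.7431, 0, -0.6691], [0, 1, 0], [0.6691, 0, 0.7431]]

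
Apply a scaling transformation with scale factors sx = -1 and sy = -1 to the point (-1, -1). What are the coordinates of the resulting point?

Scaling matrix:
[[-1, 0], [0, -1]]
Result: (-1 × -1, -1 × -1) = (1, 1)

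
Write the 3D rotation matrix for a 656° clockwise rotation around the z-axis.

Rotation matrix for clockwise 656° around z-axis:
A clockwise rotation by 656° is a counterclockwise rotation by -656°.
cos(-656°) = 0.4384, sin(-656°) = 0.8988
Result: [[0.4384, -0.8988, 0], [0.8988, 0.4384, 0], [0, 0, 1]]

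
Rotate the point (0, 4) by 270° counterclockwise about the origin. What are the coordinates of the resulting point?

Rotation matrix for 270°: [[cos 270°, -sin 270°], [sin 270°, cos 270°]] = [[0, 1], [-1, 0]]
[[0, 1], [-1, 0]] × [0, 4]ᵀ = [4, 0]ᵀ
Result: (4, 0)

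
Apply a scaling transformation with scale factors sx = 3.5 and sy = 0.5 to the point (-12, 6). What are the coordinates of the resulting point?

Scaling matrix:
[[3.50, 0], [0, 0.50]]
Result: (-12 × 3.5, 6 × 0.5) = (-42, 3)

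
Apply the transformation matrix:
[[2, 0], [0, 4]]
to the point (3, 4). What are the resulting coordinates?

Matrix multiplication:
[[2, 0], [0, 4]] × [3, 4]ᵀ
= [(2)(3) + (0)(4), (0)(3) + (4)(4)]ᵀ
= [6, 16]ᵀ
Result: (6, 16)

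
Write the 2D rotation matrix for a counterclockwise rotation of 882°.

Rotation matrix formula: [[cos θ, -sin θ], [sin θ, cos θ]]
For θ = 882°:
cos(882°) = -0.9511
sin(882°) = 0.3090
Result: [[-0.9511, -0.3090], [0.3090, -0.9511]]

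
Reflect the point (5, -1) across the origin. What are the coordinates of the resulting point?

Reflection across origin: (5, -1) → (-5, 1)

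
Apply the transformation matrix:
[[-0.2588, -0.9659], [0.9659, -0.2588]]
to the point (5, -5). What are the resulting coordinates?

Matrix multiplication:
[[-0.2588, -0.9659], [0.9659, -0.2588]] × [5, -5]ᵀ
= [(-0.2588)(5) + (-0.9659)(-5), (0.9659)(5) + (-0.2588)(-5)]ᵀ
= [3.5355, 6.1235]ᵀ
Result: (3.5355, 6.1235)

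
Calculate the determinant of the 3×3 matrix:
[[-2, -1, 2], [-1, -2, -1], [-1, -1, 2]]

Expansion along first row:
det = -2·det([[-2,-1],[-1,2]]) - -1·det([[-1,-1],[-1,2]]) + 2·det([[-1,-2],[-1,-1]])
    = -2·(-2·2 - -1·-1) - -1·(-1·2 - -1·-1) + 2·(-1·-1 - -2·-1)
    = -2·-5 - -1·-3 + 2·-1
    = 10 + -3 + -2 = 5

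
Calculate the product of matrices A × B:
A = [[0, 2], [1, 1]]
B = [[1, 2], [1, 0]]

Matrix multiplication:
C[0][0] = 0×1 + 2×1 = 2
C[0][1] = 0×2 + 2×0 = 0
C[1][0] = 1×1 + 1×1 = 2
C[1][1] = 1×2 + 1×0 = 2
Result: [[2, 0], [2, 2]]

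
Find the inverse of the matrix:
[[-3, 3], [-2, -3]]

For [[a,b],[c,d]], inverse = (1/det)·[[d,-b],[-c,a]]
det = (-3)(-3) - (3)(-2) = 9 - -6 = 15
Inverse = (1/15)·[[-3, -3], [2, -3]]
= [[-1/5, -1/5], [2/15, -1/5]]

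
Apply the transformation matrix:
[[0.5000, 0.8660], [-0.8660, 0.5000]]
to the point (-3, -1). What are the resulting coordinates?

Matrix multiplication:
[[0.5000, 0.8660], [-0.8660, 0.5000]] × [-3, -1]ᵀ
= [(0.5000)(-3) + (0.8660)(-1), (-0.8660)(-3) + (0.5000)(-1)]ᵀ
= [-2.3660, 2.0980]ᵀ
Result: (-2.3660, 2.0980)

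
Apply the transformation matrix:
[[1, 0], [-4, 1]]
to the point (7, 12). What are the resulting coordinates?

Matrix multiplication:
[[1, 0], [-4, 1]] × [7, 12]ᵀ
= [(1)(7) + (0)(12), (-4)(7) + (1)(12)]ᵀ
= [7, -16]ᵀ
Result: (7, -16)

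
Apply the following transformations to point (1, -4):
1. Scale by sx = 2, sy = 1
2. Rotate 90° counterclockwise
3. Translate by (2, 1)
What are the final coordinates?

Step 1: Scale → (2, -4)
Step 2: Rotate 90° → (4, 2)
Step 3: Translate → (6, 3)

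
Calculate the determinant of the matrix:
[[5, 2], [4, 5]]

For a 2×2 matrix [[a, b], [c, d]], det = ad - bc
det = (5)(5) - (2)(4) = 25 - 8 = 17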